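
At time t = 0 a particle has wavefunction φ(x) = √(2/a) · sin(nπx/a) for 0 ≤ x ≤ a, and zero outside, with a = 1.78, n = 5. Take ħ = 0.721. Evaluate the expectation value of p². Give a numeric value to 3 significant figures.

p² φ = −ħ² d²φ/dx²; ⟨p²⟩ = −ħ² ∫ φ*·φ'' dx.
d/dx sin(nπx/a) = (nπ/a)·cos(nπx/a) and d²/dx² sin(nπx/a) = −(nπ/a)²·sin(nπx/a); on 0 ≤ x ≤ a, ∫sin²(nπx/a) dx = a/2 and ∫sin(nπx/a)·cos(nπx/a) dx = 0.
⟨p²⟩ = 40.483.

40.5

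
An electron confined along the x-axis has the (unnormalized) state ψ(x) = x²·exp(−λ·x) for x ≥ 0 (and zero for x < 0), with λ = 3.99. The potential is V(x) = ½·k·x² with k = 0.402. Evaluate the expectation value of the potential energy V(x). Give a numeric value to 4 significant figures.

⟨V⟩ = ∫ V(x)·|ψ|² dx / ∫|ψ|² dx.
Every integrand reduces to terms xʲ·e^(−2λx) on [0, ∞); use ∫₀^∞ xʲ·e^(−2λx) dx = j!/(2λ)^(j+1).
State is unnormalized: ∫|ψ|² dx = 0.00074165, and ∫ψ*·V(x)·ψ dx = 7.0228e-05, so ⟨V⟩ = 7.0228e-05 / 0.00074165.
⟨V⟩ = 0.094692.

0.09469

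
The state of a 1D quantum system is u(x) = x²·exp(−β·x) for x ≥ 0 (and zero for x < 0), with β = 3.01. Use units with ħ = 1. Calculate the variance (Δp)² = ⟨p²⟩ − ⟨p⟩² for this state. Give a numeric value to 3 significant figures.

3.02

Compute ⟨p⟩ and ⟨p²⟩ separately; (Δp)² = ⟨p²⟩ − ⟨p⟩².
Differentiate x²·exp(−β·x) with the product rule; every integrand then reduces to terms xʲ·e^(−2βx) on [0, ∞), with ∫₀^∞ xʲ·e^(−2βx) dx = j!/(2β)^(j+1).
Normalization: ∫|u|² dx = 0.0030355.
⟨p⟩ = 0.0000 and ⟨p²⟩ = 3.0200.
(Δp)² = 3.0200 − (0.0000)² = 3.0200.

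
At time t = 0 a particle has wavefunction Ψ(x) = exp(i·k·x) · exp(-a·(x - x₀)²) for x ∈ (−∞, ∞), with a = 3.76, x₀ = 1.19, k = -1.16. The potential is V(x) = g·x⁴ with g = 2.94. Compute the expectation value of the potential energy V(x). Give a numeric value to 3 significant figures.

7.60

⟨V⟩ = ∫ V(x)·|Ψ|² dx / ∫|Ψ|² dx.
Gaussian moments (u = x − x₀): ∫u^(2j)·e^(−2au²) du = (2j−1)!!/(4a)^j · √(π/(2a)), odd powers integrate to 0; here √(π/(2a)) = 0.64635.
State is unnormalized: ∫|Ψ|² dx = 0.64635, and ∫Ψ*·V(x)·Ψ dx = 4.9094, so ⟨V⟩ = 4.9094 / 0.64635.
⟨V⟩ = 7.5956.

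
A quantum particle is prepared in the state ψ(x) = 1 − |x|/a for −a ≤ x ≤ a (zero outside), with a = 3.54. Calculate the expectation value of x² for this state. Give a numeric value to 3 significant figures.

1.25

⟨x²⟩ = ∫ x²·|ψ|² dx / ∫|ψ|² dx (integrals over the domain).
ψ is even, so ∫ over [−a, a] = 2∫₀ᵃ with ψ = 1 − x/a there: ∫₀ᵃ (1 − x/a)² dx = a/3, ∫₀ᵃ x²(1 − x/a)² dx = a³/30, ∫₀ᵃ x⁴(1 − x/a)² dx = a⁵/105.
State is unnormalized: ∫|ψ|² dx = 2.3600, and ∫ψ*·x²·ψ dx = 2.9575, so ⟨x²⟩ = 2.9575 / 2.3600.
⟨x²⟩ = 1.2532.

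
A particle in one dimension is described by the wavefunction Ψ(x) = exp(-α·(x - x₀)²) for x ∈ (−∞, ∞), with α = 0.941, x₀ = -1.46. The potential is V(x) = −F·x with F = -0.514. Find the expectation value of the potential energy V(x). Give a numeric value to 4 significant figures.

-0.7504

⟨V⟩ = ∫ V(x)·|Ψ|² dx / ∫|Ψ|² dx.
Gaussian moments (u = x − x₀): ∫u^(2j)·e^(−2αu²) du = (2j−1)!!/(4α)^j · √(π/(2α)), odd powers integrate to 0; here √(π/(2α)) = 1.2920.
State is unnormalized: ∫|Ψ|² dx = 1.2920, and ∫Ψ*·V(x)·Ψ dx = -0.96957, so ⟨V⟩ = -0.96957 / 1.2920.
⟨V⟩ = -0.75044.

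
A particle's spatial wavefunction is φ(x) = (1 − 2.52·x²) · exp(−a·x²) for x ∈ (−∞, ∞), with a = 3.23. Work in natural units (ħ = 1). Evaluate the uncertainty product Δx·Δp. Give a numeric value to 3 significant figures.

0.562

Δx = √(⟨x²⟩−⟨x⟩²), Δp = √(⟨p²⟩−⟨p⟩²).
Expand each integrand as polynomial × e^(−2ax²) and use ∫x^(2j)·e^(−2ax²) dx = (2j−1)!!/(4a)^j · √(π/(2a)), odd powers → 0; here √(π/(2a)) = 0.69736. Differentiate with the product rule, d/dx e^(−ax²) = −2ax·e^(−ax²).
Normalization: ∫|φ|² dx = 0.50492.
⟨x⟩ = 0.0000, ⟨x²⟩ = 0.042799 ⇒ Δx = 0.20688.
⟨p⟩ = 0.0000, ⟨p²⟩ = 7.3893 ⇒ Δp = 2.7183.
Δx·Δp = 0.56237.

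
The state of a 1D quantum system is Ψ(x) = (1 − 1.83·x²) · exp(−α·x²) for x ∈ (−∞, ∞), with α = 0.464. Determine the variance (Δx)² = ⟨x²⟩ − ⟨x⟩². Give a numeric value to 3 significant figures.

Compute ⟨x⟩ and ⟨x²⟩ separately, then (Δx)² = ⟨x²⟩ − ⟨x⟩².
Expand each integrand as polynomial × e^(−2αx²) and use ∫x^(2j)·e^(−2αx²) dx = (2j−1)!!/(4α)^j · √(π/(2α)), odd powers → 0; here √(π/(2α)) = 1.8399.
Normalization: ∫|Ψ|² dx = 3.5778.
⟨x⟩ = 0.0000 and ⟨x²⟩ = 2.6784.
(Δx)² = 2.6784 − (0.0000)² = 2.6784.

2.68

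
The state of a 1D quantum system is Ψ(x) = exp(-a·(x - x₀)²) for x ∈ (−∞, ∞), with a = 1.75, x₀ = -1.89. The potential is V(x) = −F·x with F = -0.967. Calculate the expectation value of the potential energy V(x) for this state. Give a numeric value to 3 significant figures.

⟨V⟩ = ∫ V(x)·|Ψ|² dx / ∫|Ψ|² dx.
Gaussian moments (u = x − x₀): ∫u^(2j)·e^(−2au²) du = (2j−1)!!/(4a)^j · √(π/(2a)), odd powers integrate to 0; here √(π/(2a)) = 0.94742.
State is unnormalized: ∫|Ψ|² dx = 0.94742, and ∫Ψ*·V(x)·Ψ dx = -1.7315, so ⟨V⟩ = -1.7315 / 0.94742.
⟨V⟩ = -1.8276.

-1.83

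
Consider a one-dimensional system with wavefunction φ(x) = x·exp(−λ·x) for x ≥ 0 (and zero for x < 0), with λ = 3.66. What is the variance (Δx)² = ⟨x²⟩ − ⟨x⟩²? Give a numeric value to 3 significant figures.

Compute ⟨x⟩ and ⟨x²⟩ separately, then (Δx)² = ⟨x²⟩ − ⟨x⟩².
Every integrand reduces to terms xʲ·e^(−2λx) on [0, ∞); use ∫₀^∞ xʲ·e^(−2λx) dx = j!/(2λ)^(j+1).
Normalization: ∫|φ|² dx = 0.0050991.
⟨x⟩ = 0.40984 and ⟨x²⟩ = 0.22395.
(Δx)² = 0.22395 − (0.40984)² = 0.055989.

0.0560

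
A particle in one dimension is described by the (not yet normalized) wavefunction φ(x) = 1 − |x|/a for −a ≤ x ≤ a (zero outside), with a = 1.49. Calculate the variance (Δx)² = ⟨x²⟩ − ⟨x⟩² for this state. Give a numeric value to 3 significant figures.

0.222

Compute ⟨x⟩ and ⟨x²⟩ separately, then (Δx)² = ⟨x²⟩ − ⟨x⟩².
φ is even, so ∫ over [−a, a] = 2∫₀ᵃ with φ = 1 − x/a there: ∫₀ᵃ (1 − x/a)² dx = a/3, ∫₀ᵃ x²(1 − x/a)² dx = a³/30, ∫₀ᵃ x⁴(1 − x/a)² dx = a⁵/105.
Normalization: ∫|φ|² dx = 0.99333.
⟨x⟩ = 0.0000 and ⟨x²⟩ = 0.22201.
(Δx)² = 0.22201 − (0.0000)² = 0.22201.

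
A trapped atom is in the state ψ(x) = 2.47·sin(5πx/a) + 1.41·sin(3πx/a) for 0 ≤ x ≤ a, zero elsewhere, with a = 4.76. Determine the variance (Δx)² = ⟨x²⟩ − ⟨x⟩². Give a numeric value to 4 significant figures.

2.749

Compute ⟨x⟩ and ⟨x²⟩ separately, then (Δx)² = ⟨x²⟩ − ⟨x⟩².
On 0 ≤ x ≤ a (j ≠ l): ∫sin²(jπx/a) dx = a/2, ∫sin(jπx/a)·sin(lπx/a) dx = 0; diagonal moments ∫x·sin²(jπx/a) dx = a²/4, ∫x²·sin²(jπx/a) dx = a³·(1/6 − 1/(4j²π²)); cross terms ∫x·sin(jπx/a)·sin(lπx/a) dx = 0 for j + l even and −4jla²/(π²(j² − l²)²) for j + l odd, ∫x²·sin(jπx/a)·sin(lπx/a) dx = (−1)^(j+l)·4jla³/(π²(j² − l²)²); higher powers the same way via product-to-sum and parts.
Normalization: ∫|ψ|² dx = 19.252.
⟨x⟩ = 2.3800 and ⟨x²⟩ = 8.4132.
(Δx)² = 8.4132 − (2.3800)² = 2.7488.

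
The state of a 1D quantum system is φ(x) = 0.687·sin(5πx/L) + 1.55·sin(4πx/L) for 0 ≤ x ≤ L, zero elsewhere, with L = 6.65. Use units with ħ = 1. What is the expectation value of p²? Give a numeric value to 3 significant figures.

3.90

p² φ = −ħ² d²φ/dx²; ⟨p²⟩ = −ħ² ∫ φ*·φ'' dx / ∫|φ|² dx.
d²/dx² sin(jπx/L) = −(jπ/L)²·sin(jπx/L); on 0 ≤ x ≤ L, ∫sin²(jπx/L) dx = L/2 and ∫sin(jπx/L)·sin(lπx/L) dx = 0 for j ≠ l, so only diagonal terms survive in ∫|φ|² and ∫φ·φ″; ∫φ·φ′ dx = [φ²/2] between the walls = 0.
State is unnormalized: ∫|φ|² dx = 9.5576, and ∫φ*·(−ħ² φ'') dx = 37.281, so ⟨p²⟩ = 37.281 / 9.5576.
⟨p²⟩ = 3.9007.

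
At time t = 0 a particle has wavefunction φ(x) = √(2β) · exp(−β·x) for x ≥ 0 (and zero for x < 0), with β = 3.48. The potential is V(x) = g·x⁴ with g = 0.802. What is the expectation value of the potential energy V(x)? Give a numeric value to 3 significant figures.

0.00820

⟨V⟩ = ∫ V(x)·|φ|² dx.
Every integrand reduces to terms xʲ·e^(−2βx) on [0, ∞); use ∫₀^∞ xʲ·e^(−2βx) dx = j!/(2β)^(j+1).
⟨V⟩ = 0.0082025.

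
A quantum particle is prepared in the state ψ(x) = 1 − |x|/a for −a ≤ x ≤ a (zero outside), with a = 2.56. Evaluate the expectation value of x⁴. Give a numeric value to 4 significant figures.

⟨x⁴⟩ = ∫ x⁴·|ψ|² dx / ∫|ψ|² dx (integrals over the domain).
ψ is even, so ∫ over [−a, a] = 2∫₀ᵃ with ψ = 1 − x/a there: ∫₀ᵃ (1 − x/a)² dx = a/3, ∫₀ᵃ x²(1 − x/a)² dx = a³/30, ∫₀ᵃ x⁴(1 − x/a)² dx = a⁵/105.
State is unnormalized: ∫|ψ|² dx = 1.7067, and ∫ψ*·x⁴·ψ dx = 2.0943, so ⟨x⁴⟩ = 2.0943 / 1.7067.
⟨x⁴⟩ = 1.2271.

1.227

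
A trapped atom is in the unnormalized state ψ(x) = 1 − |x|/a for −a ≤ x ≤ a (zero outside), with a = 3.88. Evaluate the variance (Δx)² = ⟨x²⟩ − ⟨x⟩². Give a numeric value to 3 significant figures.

Compute ⟨x⟩ and ⟨x²⟩ separately, then (Δx)² = ⟨x²⟩ − ⟨x⟩².
ψ is even, so ∫ over [−a, a] = 2∫₀ᵃ with ψ = 1 − x/a there: ∫₀ᵃ (1 − x/a)² dx = a/3, ∫₀ᵃ x²(1 − x/a)² dx = a³/30, ∫₀ᵃ x⁴(1 − x/a)² dx = a⁵/105.
Normalization: ∫|ψ|² dx = 2.5867.
⟨x⟩ = 0.0000 and ⟨x²⟩ = 1.5054.
(Δx)² = 1.5054 − (0.0000)² = 1.5054.

1.51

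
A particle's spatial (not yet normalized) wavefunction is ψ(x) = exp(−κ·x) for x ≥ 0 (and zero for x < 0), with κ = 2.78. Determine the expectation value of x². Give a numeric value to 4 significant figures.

⟨x²⟩ = ∫ x²·|ψ|² dx / ∫|ψ|² dx (integrals over the domain).
Every integrand reduces to terms xʲ·e^(−2κx) on [0, ∞); use ∫₀^∞ xʲ·e^(−2κx) dx = j!/(2κ)^(j+1).
State is unnormalized: ∫|ψ|² dx = 0.17986, and ∫ψ*·x²·ψ dx = 0.011636, so ⟨x²⟩ = 0.011636 / 0.17986.
⟨x²⟩ = 0.064696.

0.06470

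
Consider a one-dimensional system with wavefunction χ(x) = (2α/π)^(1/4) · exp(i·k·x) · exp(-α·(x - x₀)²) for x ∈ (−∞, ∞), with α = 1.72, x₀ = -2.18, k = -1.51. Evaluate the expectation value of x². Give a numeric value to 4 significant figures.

4.898

⟨x²⟩ = ∫ x²·|χ|² dx (integrals over the domain).
Gaussian moments (u = x − x₀): ∫u^(2j)·e^(−2αu²) du = (2j−1)!!/(4α)^j · √(π/(2α)), odd powers integrate to 0; here √(π/(2α)) = 0.95564.
⟨x²⟩ = 4.8977.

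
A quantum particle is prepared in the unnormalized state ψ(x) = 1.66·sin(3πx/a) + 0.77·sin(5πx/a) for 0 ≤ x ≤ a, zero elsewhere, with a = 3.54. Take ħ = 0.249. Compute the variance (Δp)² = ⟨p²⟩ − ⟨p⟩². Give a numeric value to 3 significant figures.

0.578

Compute ⟨p⟩ and ⟨p²⟩ separately; (Δp)² = ⟨p²⟩ − ⟨p⟩².
d²/dx² sin(jπx/a) = −(jπ/a)²·sin(jπx/a); on 0 ≤ x ≤ a, ∫sin²(jπx/a) dx = a/2 and ∫sin(jπx/a)·sin(lπx/a) dx = 0 for j ≠ l, so only diagonal terms survive in ∫|ψ|² and ∫ψ·ψ″; ∫ψ·ψ′ dx = [ψ²/2] between the walls = 0.
Normalization: ∫|ψ|² dx = 5.9268.
⟨p⟩ = 0.0000 and ⟨p²⟩ = 0.57781.
(Δp)² = 0.57781 − (0.0000)² = 0.57781.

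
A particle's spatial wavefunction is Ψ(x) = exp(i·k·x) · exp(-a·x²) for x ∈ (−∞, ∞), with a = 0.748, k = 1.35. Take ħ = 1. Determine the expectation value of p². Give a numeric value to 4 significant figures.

2.571

p² Ψ = −ħ² d²Ψ/dx²; ⟨p²⟩ = −ħ² ∫ Ψ*·Ψ'' dx / ∫|Ψ|² dx.
Gaussian moments: ∫x^(2j)·e^(−2ax²) dx = (2j−1)!!/(4a)^j · √(π/(2a)), odd powers integrate to 0; here √(π/(2a)) = 1.4491. Derivatives: Ψ′ = (ik − 2ax)·Ψ, Ψ″ = ((ik − 2ax)² − 2a)·Ψ; the odd-in-x pieces drop out.
State is unnormalized: ∫|Ψ|² dx = 1.4491, and ∫Ψ*·(−ħ² Ψ'') dx = 3.7250, so ⟨p²⟩ = 3.7250 / 1.4491.
⟨p²⟩ = 2.5705.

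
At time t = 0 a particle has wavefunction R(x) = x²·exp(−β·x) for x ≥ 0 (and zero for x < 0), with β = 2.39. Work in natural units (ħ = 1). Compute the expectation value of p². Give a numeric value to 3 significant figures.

1.90

p² R = −ħ² d²R/dx²; ⟨p²⟩ = −ħ² ∫ R*·R'' dx / ∫|R|² dx.
Differentiate x²·exp(−β·x) with the product rule; every integrand then reduces to terms xʲ·e^(−2βx) on [0, ∞), with ∫₀^∞ xʲ·e^(−2βx) dx = j!/(2β)^(j+1).
State is unnormalized: ∫|R|² dx = 0.0096177, and ∫R*·(−ħ² R'') dx = 0.018312, so ⟨p²⟩ = 0.018312 / 0.0096177.
⟨p²⟩ = 1.9040.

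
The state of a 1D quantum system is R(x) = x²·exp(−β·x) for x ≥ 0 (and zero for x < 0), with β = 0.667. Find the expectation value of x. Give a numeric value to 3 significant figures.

3.75

⟨x⟩ = ∫ x·|R|² dx / ∫|R|² dx (integrals over the domain).
Every integrand reduces to terms xʲ·e^(−2βx) on [0, ∞); use ∫₀^∞ xʲ·e^(−2βx) dx = j!/(2β)^(j+1).
State is unnormalized: ∫|R|² dx = 5.6811, and ∫R*·x·R dx = 21.293, so ⟨x⟩ = 21.293 / 5.6811.
⟨x⟩ = 3.7481.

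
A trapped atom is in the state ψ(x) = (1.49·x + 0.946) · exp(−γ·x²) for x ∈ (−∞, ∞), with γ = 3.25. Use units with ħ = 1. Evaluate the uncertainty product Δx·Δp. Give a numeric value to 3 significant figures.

0.508

Δx = √(⟨x²⟩−⟨x⟩²), Δp = √(⟨p²⟩−⟨p⟩²).
Expand each integrand as polynomial × e^(−2γx²) and use ∫x^(2j)·e^(−2γx²) dx = (2j−1)!!/(4γ)^j · √(π/(2γ)), odd powers → 0; here √(π/(2γ)) = 0.69521. Differentiate with the product rule, d/dx e^(−γx²) = −2γx·e^(−γx²).
Normalization: ∫|ψ|² dx = 0.74088.
⟨x⟩ = 0.20348, ⟨x²⟩ = 0.10158 ⇒ Δx = 0.24530.
⟨p⟩ = 0.0000, ⟨p²⟩ = 4.2916 ⇒ Δp = 2.0716.
Δx·Δp = 0.50816.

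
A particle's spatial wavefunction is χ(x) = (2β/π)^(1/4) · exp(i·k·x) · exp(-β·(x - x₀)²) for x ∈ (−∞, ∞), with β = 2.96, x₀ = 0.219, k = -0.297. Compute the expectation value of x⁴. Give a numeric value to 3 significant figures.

0.0480

⟨x⁴⟩ = ∫ x⁴·|χ|² dx (integrals over the domain).
Gaussian moments (u = x − x₀): ∫u^(2j)·e^(−2βu²) du = (2j−1)!!/(4β)^j · √(π/(2β)), odd powers integrate to 0; here √(π/(2β)) = 0.72847.
⟨x⁴⟩ = 0.048005.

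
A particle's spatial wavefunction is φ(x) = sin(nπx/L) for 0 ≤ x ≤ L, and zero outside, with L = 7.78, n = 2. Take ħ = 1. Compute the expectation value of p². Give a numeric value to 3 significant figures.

p² φ = −ħ² d²φ/dx²; ⟨p²⟩ = −ħ² ∫ φ*·φ'' dx / ∫|φ|² dx.
d/dx sin(nπx/L) = (nπ/L)·cos(nπx/L) and d²/dx² sin(nπx/L) = −(nπ/L)²·sin(nπx/L); on 0 ≤ x ≤ L, ∫sin²(nπx/L) dx = L/2 and ∫sin(nπx/L)·cos(nπx/L) dx = 0.
State is unnormalized: ∫|φ|² dx = 3.8900, and ∫φ*·(−ħ² φ'') dx = 2.5372, so ⟨p²⟩ = 2.5372 / 3.8900.
⟨p²⟩ = 0.65223.

0.652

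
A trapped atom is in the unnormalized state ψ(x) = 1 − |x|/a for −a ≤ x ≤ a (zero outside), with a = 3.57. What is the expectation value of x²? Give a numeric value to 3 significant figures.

⟨x²⟩ = ∫ x²·|ψ|² dx / ∫|ψ|² dx (integrals over the domain).
ψ is even, so ∫ over [−a, a] = 2∫₀ᵃ with ψ = 1 − x/a there: ∫₀ᵃ (1 − x/a)² dx = a/3, ∫₀ᵃ x²(1 − x/a)² dx = a³/30, ∫₀ᵃ x⁴(1 − x/a)² dx = a⁵/105.
State is unnormalized: ∫|ψ|² dx = 2.3800, and ∫ψ*·x²·ψ dx = 3.0333, so ⟨x²⟩ = 3.0333 / 2.3800.
⟨x²⟩ = 1.2745.

1.27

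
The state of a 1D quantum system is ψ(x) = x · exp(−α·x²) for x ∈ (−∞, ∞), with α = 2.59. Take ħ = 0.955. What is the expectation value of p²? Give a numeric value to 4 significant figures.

7.086

p² ψ = −ħ² d²ψ/dx²; ⟨p²⟩ = −ħ² ∫ ψ*·ψ'' dx / ∫|ψ|² dx.
Expand each integrand as polynomial × e^(−2αx²) and use ∫x^(2j)·e^(−2αx²) dx = (2j−1)!!/(4α)^j · √(π/(2α)), odd powers → 0; here √(π/(2α)) = 0.77877. Differentiate with the product rule, d/dx e^(−αx²) = −2αx·e^(−αx²).
State is unnormalized: ∫|ψ|² dx = 0.075171, and ∫ψ*·(−ħ² ψ'') dx = 0.53269, so ⟨p²⟩ = 0.53269 / 0.075171.
⟨p²⟩ = 7.0864.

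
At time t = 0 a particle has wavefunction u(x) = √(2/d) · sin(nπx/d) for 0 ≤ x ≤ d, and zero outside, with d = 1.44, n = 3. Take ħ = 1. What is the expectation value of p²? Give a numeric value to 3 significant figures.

42.8

p² u = −ħ² d²u/dx²; ⟨p²⟩ = −ħ² ∫ u*·u'' dx.
d/dx sin(nπx/d) = (nπ/d)·cos(nπx/d) and d²/dx² sin(nπx/d) = −(nπ/d)²·sin(nπx/d); on 0 ≤ x ≤ d, ∫sin²(nπx/d) dx = d/2 and ∫sin(nπx/d)·cos(nπx/d) dx = 0.
⟨p²⟩ = 42.837.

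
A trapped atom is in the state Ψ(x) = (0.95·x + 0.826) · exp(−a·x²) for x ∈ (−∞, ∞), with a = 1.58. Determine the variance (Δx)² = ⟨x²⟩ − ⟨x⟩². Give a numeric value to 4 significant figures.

Compute ⟨x⟩ and ⟨x²⟩ separately, then (Δx)² = ⟨x²⟩ − ⟨x⟩².
Expand each integrand as polynomial × e^(−2ax²) and use ∫x^(2j)·e^(−2ax²) dx = (2j−1)!!/(4a)^j · √(π/(2a)), odd powers → 0; here √(π/(2a)) = 0.99708.
Normalization: ∫|Ψ|² dx = 0.82267.
⟨x⟩ = 0.30097 and ⟨x²⟩ = 0.21300.
(Δx)² = 0.21300 − (0.30097)² = 0.12242.

0.1224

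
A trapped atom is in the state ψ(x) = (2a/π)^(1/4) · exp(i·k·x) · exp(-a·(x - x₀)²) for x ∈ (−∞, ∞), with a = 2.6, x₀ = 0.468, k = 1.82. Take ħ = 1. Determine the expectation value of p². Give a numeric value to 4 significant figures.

p² ψ = −ħ² d²ψ/dx²; ⟨p²⟩ = −ħ² ∫ ψ*·ψ'' dx.
Gaussian moments (u = x − x₀): ∫u^(2j)·e^(−2au²) du = (2j−1)!!/(4a)^j · √(π/(2a)), odd powers integrate to 0; here √(π/(2a)) = 0.77727. Derivatives: ψ′ = (ik − 2au)·ψ, ψ″ = ((ik − 2au)² − 2a)·ψ; the odd-in-u pieces drop out.
⟨p²⟩ = 5.9124.

5.912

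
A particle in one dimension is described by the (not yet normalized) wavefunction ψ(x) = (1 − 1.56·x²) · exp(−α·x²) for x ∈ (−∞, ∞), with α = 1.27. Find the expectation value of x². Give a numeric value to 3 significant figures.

⟨x²⟩ = ∫ x²·|ψ|² dx / ∫|ψ|² dx (integrals over the domain).
Expand each integrand as polynomial × e^(−2αx²) and use ∫x^(2j)·e^(−2αx²) dx = (2j−1)!!/(4α)^j · √(π/(2α)), odd powers → 0; here √(π/(2α)) = 1.1121.
State is unnormalized: ∫|ψ|² dx = 0.74372, and ∫ψ*·x²·ψ dx = 0.12523, so ⟨x²⟩ = 0.12523 / 0.74372.
⟨x²⟩ = 0.16838.

0.168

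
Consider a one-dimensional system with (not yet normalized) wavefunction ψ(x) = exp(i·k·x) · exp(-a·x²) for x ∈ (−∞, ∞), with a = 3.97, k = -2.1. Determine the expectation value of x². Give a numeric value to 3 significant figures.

⟨x²⟩ = ∫ x²·|ψ|² dx / ∫|ψ|² dx (integrals over the domain).
Gaussian moments: ∫x^(2j)·e^(−2ax²) dx = (2j−1)!!/(4a)^j · √(π/(2a)), odd powers integrate to 0; here √(π/(2a)) = 0.62902.
State is unnormalized: ∫|ψ|² dx = 0.62902, and ∫ψ*·x²·ψ dx = 0.039611, so ⟨x²⟩ = 0.039611 / 0.62902.
⟨x²⟩ = 0.062972.

0.0630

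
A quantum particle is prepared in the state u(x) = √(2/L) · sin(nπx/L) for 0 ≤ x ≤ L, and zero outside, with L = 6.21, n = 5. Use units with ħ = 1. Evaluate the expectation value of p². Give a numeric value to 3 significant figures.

6.40

p² u = −ħ² d²u/dx²; ⟨p²⟩ = −ħ² ∫ u*·u'' dx.
d/dx sin(nπx/L) = (nπ/L)·cos(nπx/L) and d²/dx² sin(nπx/L) = −(nπ/L)²·sin(nπx/L); on 0 ≤ x ≤ L, ∫sin²(nπx/L) dx = L/2 and ∫sin(nπx/L)·cos(nπx/L) dx = 0.
⟨p²⟩ = 6.3982.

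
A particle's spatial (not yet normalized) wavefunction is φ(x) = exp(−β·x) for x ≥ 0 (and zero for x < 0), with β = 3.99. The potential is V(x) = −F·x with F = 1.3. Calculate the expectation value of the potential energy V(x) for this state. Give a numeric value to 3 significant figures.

-0.163

⟨V⟩ = ∫ V(x)·|φ|² dx / ∫|φ|² dx.
Every integrand reduces to terms xʲ·e^(−2βx) on [0, ∞); use ∫₀^∞ xʲ·e^(−2βx) dx = j!/(2β)^(j+1).
State is unnormalized: ∫|φ|² dx = 0.12531, and ∫φ*·V(x)·φ dx = -0.020414, so ⟨V⟩ = -0.020414 / 0.12531.
⟨V⟩ = -0.16291.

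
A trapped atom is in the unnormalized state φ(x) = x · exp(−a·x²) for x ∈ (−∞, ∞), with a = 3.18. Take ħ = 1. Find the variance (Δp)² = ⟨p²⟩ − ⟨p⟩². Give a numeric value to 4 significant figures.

9.540

Compute ⟨p⟩ and ⟨p²⟩ separately; (Δp)² = ⟨p²⟩ − ⟨p⟩².
Expand each integrand as polynomial × e^(−2ax²) and use ∫x^(2j)·e^(−2ax²) dx = (2j−1)!!/(4a)^j · √(π/(2a)), odd powers → 0; here √(π/(2a)) = 0.70282. Differentiate with the product rule, d/dx e^(−ax²) = −2ax·e^(−ax²).
Normalization: ∫|φ|² dx = 0.055253.
⟨p⟩ = 0.0000 and ⟨p²⟩ = 9.5400.
(Δp)² = 9.5400 − (0.0000)² = 9.5400.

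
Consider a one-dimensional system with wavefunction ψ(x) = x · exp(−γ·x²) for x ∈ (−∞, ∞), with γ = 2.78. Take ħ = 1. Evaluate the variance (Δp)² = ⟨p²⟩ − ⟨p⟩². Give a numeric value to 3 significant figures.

8.34

Compute ⟨p⟩ and ⟨p²⟩ separately; (Δp)² = ⟨p²⟩ − ⟨p⟩².
Expand each integrand as polynomial × e^(−2γx²) and use ∫x^(2j)·e^(−2γx²) dx = (2j−1)!!/(4γ)^j · √(π/(2γ)), odd powers → 0; here √(π/(2γ)) = 0.75169. Differentiate with the product rule, d/dx e^(−γx²) = −2γx·e^(−γx²).
Normalization: ∫|ψ|² dx = 0.067598.
⟨p⟩ = 0.0000 and ⟨p²⟩ = 8.3400.
(Δp)² = 8.3400 − (0.0000)² = 8.3400.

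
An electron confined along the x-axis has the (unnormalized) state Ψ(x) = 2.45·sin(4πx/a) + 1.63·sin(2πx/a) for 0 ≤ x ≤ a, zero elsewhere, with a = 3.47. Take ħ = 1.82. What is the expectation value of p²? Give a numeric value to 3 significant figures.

p² Ψ = −ħ² d²Ψ/dx²; ⟨p²⟩ = −ħ² ∫ Ψ*·Ψ'' dx / ∫|Ψ|² dx.
d²/dx² sin(jπx/a) = −(jπ/a)²·sin(jπx/a); on 0 ≤ x ≤ a, ∫sin²(jπx/a) dx = a/2 and ∫sin(jπx/a)·sin(lπx/a) dx = 0 for j ≠ l, so only diagonal terms survive in ∫|Ψ|² and ∫Ψ·Ψ″; ∫Ψ·Ψ′ dx = [Ψ²/2] between the walls = 0.
State is unnormalized: ∫|Ψ|² dx = 15.024, and ∫Ψ*·(−ħ² Ψ'') dx = 502.48, so ⟨p²⟩ = 502.48 / 15.024.
⟨p²⟩ = 33.445.

33.4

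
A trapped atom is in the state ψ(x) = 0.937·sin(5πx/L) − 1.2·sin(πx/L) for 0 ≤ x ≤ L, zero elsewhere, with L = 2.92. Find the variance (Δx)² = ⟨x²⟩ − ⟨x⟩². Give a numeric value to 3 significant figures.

Compute ⟨x⟩ and ⟨x²⟩ separately, then (Δx)² = ⟨x²⟩ − ⟨x⟩².
On 0 ≤ x ≤ L (j ≠ l): ∫sin²(jπx/L) dx = L/2, ∫sin(jπx/L)·sin(lπx/L) dx = 0; diagonal moments ∫x·sin²(jπx/L) dx = L²/4, ∫x²·sin²(jπx/L) dx = L³·(1/6 − 1/(4j²π²)); cross terms ∫x·sin(jπx/L)·sin(lπx/L) dx = 0 for j + l even and −4jlL²/(π²(j² − l²)²) for j + l odd, ∫x²·sin(jπx/L)·sin(lπx/L) dx = (−1)^(j+l)·4jlL³/(π²(j² − l²)²); higher powers the same way via product-to-sum and parts.
Normalization: ∫|ψ|² dx = 3.3842.
⟨x⟩ = 1.4600 and ⟨x²⟩ = 2.5090.
(Δx)² = 2.5090 − (1.4600)² = 0.37744.

0.377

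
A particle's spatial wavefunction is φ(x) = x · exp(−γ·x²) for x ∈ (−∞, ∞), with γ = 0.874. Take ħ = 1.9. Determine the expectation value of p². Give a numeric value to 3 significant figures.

p² φ = −ħ² d²φ/dx²; ⟨p²⟩ = −ħ² ∫ φ*·φ'' dx / ∫|φ|² dx.
Expand each integrand as polynomial × e^(−2γx²) and use ∫x^(2j)·e^(−2γx²) dx = (2j−1)!!/(4γ)^j · √(π/(2γ)), odd powers → 0; here √(π/(2γ)) = 1.3406. Differentiate with the product rule, d/dx e^(−γx²) = −2γx·e^(−γx²).
State is unnormalized: ∫|φ|² dx = 0.38347, and ∫φ*·(−ħ² φ'') dx = 3.6297, so ⟨p²⟩ = 3.6297 / 0.38347.
⟨p²⟩ = 9.4654.

9.47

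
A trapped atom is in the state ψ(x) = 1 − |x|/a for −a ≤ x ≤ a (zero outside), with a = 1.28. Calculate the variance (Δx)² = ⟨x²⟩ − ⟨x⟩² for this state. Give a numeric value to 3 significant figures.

0.164

Compute ⟨x⟩ and ⟨x²⟩ separately, then (Δx)² = ⟨x²⟩ − ⟨x⟩².
ψ is even, so ∫ over [−a, a] = 2∫₀ᵃ with ψ = 1 − x/a there: ∫₀ᵃ (1 − x/a)² dx = a/3, ∫₀ᵃ x²(1 − x/a)² dx = a³/30, ∫₀ᵃ x⁴(1 − x/a)² dx = a⁵/105.
Normalization: ∫|ψ|² dx = 0.85333.
⟨x⟩ = 0.0000 and ⟨x²⟩ = 0.16384.
(Δx)² = 0.16384 − (0.0000)² = 0.16384.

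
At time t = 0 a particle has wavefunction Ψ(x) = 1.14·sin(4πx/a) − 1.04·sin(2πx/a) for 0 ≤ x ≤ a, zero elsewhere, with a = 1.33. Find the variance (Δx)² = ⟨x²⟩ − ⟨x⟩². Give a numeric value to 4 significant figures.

Compute ⟨x⟩ and ⟨x²⟩ separately, then (Δx)² = ⟨x²⟩ − ⟨x⟩².
On 0 ≤ x ≤ a (j ≠ l): ∫sin²(jπx/a) dx = a/2, ∫sin(jπx/a)·sin(lπx/a) dx = 0; diagonal moments ∫x·sin²(jπx/a) dx = a²/4, ∫x²·sin²(jπx/a) dx = a³·(1/6 − 1/(4j²π²)); cross terms ∫x·sin(jπx/a)·sin(lπx/a) dx = 0 for j + l even and −4jla²/(π²(j² − l²)²) for j + l odd, ∫x²·sin(jπx/a)·sin(lπx/a) dx = (−1)^(j+l)·4jla³/(π²(j² − l²)²); higher powers the same way via product-to-sum and parts.
Normalization: ∫|Ψ|² dx = 1.5835.
⟨x⟩ = 0.66500 and ⟨x²⟩ = 0.49708.
(Δx)² = 0.49708 − (0.66500)² = 0.054853.

0.05485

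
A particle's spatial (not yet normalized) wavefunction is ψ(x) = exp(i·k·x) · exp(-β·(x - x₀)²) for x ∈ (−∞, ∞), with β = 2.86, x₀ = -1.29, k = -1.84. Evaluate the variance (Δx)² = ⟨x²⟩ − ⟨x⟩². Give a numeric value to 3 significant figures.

0.0874

Compute ⟨x⟩ and ⟨x²⟩ separately, then (Δx)² = ⟨x²⟩ − ⟨x⟩².
Gaussian moments (u = x − x₀): ∫u^(2j)·e^(−2βu²) du = (2j−1)!!/(4β)^j · √(π/(2β)), odd powers integrate to 0; here √(π/(2β)) = 0.74110.
Normalization: ∫|ψ|² dx = 0.74110.
⟨x⟩ = -1.2900 and ⟨x²⟩ = 1.7515.
(Δx)² = 1.7515 − (-1.2900)² = 0.087413.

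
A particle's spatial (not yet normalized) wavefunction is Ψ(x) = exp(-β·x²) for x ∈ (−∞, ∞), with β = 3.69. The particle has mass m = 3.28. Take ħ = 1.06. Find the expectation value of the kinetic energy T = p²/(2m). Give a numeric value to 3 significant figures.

T = −(ħ²/2m) d²/dx², so ⟨T⟩ = −(ħ²/2m) ∫ Ψ*·Ψ'' dx / ∫|Ψ|² dx; with m = 3.28.
Gaussian moments: ∫x^(2j)·e^(−2βx²) dx = (2j−1)!!/(4β)^j · √(π/(2β)), odd powers integrate to 0; here √(π/(2β)) = 0.65245. Derivatives: d/dx e^(−βx²) = −2βx·e^(−βx²), d²/dx² e^(−βx²) = (4β²x² − 2β)·e^(−βx²).
State is unnormalized: ∫|Ψ|² dx = 0.65245, and ∫Ψ*·(−ħ²/2m · Ψ'') dx = 0.41236, so ⟨T⟩ = 0.41236 / 0.65245.
⟨T⟩ = 0.63203.

0.632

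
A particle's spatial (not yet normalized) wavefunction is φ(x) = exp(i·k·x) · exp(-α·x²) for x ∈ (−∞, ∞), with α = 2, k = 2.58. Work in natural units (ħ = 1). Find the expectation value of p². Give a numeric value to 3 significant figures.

p² φ = −ħ² d²φ/dx²; ⟨p²⟩ = −ħ² ∫ φ*·φ'' dx / ∫|φ|² dx.
Gaussian moments: ∫x^(2j)·e^(−2αx²) dx = (2j−1)!!/(4α)^j · √(π/(2α)), odd powers integrate to 0; here √(π/(2α)) = 0.88623. Derivatives: φ′ = (ik − 2αx)·φ, φ″ = ((ik − 2αx)² − 2α)·φ; the odd-in-x pieces drop out.
State is unnormalized: ∫|φ|² dx = 0.88623, and ∫φ*·(−ħ² φ'') dx = 7.6715, so ⟨p²⟩ = 7.6715 / 0.88623.
⟨p²⟩ = 8.6564.

8.66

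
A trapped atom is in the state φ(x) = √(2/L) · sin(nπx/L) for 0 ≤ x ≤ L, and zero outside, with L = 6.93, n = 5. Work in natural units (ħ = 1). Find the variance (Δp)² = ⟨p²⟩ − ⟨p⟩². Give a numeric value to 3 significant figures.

Compute ⟨p⟩ and ⟨p²⟩ separately; (Δp)² = ⟨p²⟩ − ⟨p⟩².
d/dx sin(nπx/L) = (nπ/L)·cos(nπx/L) and d²/dx² sin(nπx/L) = −(nπ/L)²·sin(nπx/L); on 0 ≤ x ≤ L, ∫sin²(nπx/L) dx = L/2 and ∫sin(nπx/L)·cos(nπx/L) dx = 0.
⟨p⟩ = 0.0000 and ⟨p²⟩ = 5.1378.
(Δp)² = 5.1378 − (0.0000)² = 5.1378.

5.14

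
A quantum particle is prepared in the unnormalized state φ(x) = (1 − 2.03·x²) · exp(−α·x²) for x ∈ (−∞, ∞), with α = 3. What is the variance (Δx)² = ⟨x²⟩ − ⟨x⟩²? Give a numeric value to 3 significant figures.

Compute ⟨x⟩ and ⟨x²⟩ separately, then (Δx)² = ⟨x²⟩ − ⟨x⟩².
Expand each integrand as polynomial × e^(−2αx²) and use ∫x^(2j)·e^(−2αx²) dx = (2j−1)!!/(4α)^j · √(π/(2α)), odd powers → 0; here √(π/(2α)) = 0.72360.
Normalization: ∫|φ|² dx = 0.54091.
⟨x⟩ = 0.0000 and ⟨x²⟩ = 0.046182.
(Δx)² = 0.046182 − (0.0000)² = 0.046182.

0.0462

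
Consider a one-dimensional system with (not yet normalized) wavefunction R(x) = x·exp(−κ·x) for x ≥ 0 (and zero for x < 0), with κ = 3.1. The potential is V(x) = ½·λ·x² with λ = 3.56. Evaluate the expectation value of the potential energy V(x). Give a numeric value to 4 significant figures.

⟨V⟩ = ∫ V(x)·|R|² dx / ∫|R|² dx.
Every integrand reduces to terms xʲ·e^(−2κx) on [0, ∞); use ∫₀^∞ xʲ·e^(−2κx) dx = j!/(2κ)^(j+1).
State is unnormalized: ∫|R|² dx = 0.0083918, and ∫R*·V(x)·R dx = 0.0046631, so ⟨V⟩ = 0.0046631 / 0.0083918.
⟨V⟩ = 0.55567.

0.5557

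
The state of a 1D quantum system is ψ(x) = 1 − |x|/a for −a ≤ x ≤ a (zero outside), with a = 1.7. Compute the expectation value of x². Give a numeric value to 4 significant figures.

0.2890

⟨x²⟩ = ∫ x²·|ψ|² dx / ∫|ψ|² dx (integrals over the domain).
ψ is even, so ∫ over [−a, a] = 2∫₀ᵃ with ψ = 1 − x/a there: ∫₀ᵃ (1 − x/a)² dx = a/3, ∫₀ᵃ x²(1 − x/a)² dx = a³/30, ∫₀ᵃ x⁴(1 − x/a)² dx = a⁵/105.
State is unnormalized: ∫|ψ|² dx = 1.1333, and ∫ψ*·x²·ψ dx = 0.32753, so ⟨x²⟩ = 0.32753 / 1.1333.
⟨x²⟩ = 0.28900.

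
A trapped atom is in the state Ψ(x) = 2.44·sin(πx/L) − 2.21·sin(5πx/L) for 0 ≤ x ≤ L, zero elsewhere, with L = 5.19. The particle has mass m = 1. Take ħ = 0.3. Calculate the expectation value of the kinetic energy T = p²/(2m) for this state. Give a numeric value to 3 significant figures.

0.195

T = −(ħ²/2m) d²/dx², so ⟨T⟩ = −(ħ²/2m) ∫ Ψ*·Ψ'' dx / ∫|Ψ|² dx; with m = 1.
d²/dx² sin(jπx/L) = −(jπ/L)²·sin(jπx/L); on 0 ≤ x ≤ L, ∫sin²(jπx/L) dx = L/2 and ∫sin(jπx/L)·sin(lπx/L) dx = 0 for j ≠ l, so only diagonal terms survive in ∫|Ψ|² and ∫Ψ·Ψ″; ∫Ψ·Ψ′ dx = [Ψ²/2] between the walls = 0.
State is unnormalized: ∫|Ψ|² dx = 28.124, and ∫Ψ*·(−ħ²/2m · Ψ'') dx = 5.4792, so ⟨T⟩ = 5.4792 / 28.124.
⟨T⟩ = 0.19482.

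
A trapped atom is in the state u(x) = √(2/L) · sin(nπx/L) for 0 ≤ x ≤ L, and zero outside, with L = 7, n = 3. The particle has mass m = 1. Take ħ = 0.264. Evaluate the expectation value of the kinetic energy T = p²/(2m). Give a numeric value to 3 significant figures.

T = −(ħ²/2m) d²/dx², so ⟨T⟩ = −(ħ²/2m) ∫ u*·u'' dx; with m = 1.
d/dx sin(nπx/L) = (nπ/L)·cos(nπx/L) and d²/dx² sin(nπx/L) = −(nπ/L)²·sin(nπx/L); on 0 ≤ x ≤ L, ∫sin²(nπx/L) dx = L/2 and ∫sin(nπx/L)·cos(nπx/L) dx = 0.
⟨T⟩ = 0.063172.

0.0632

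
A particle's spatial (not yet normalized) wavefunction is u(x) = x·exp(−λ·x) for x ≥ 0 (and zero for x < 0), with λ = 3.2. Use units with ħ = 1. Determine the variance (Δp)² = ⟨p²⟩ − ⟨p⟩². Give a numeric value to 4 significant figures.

Compute ⟨p⟩ and ⟨p²⟩ separately; (Δp)² = ⟨p²⟩ − ⟨p⟩².
Differentiate x·exp(−λ·x) with the product rule; every integrand then reduces to terms xʲ·e^(−2λx) on [0, ∞), with ∫₀^∞ xʲ·e^(−2λx) dx = j!/(2λ)^(j+1).
Normalization: ∫|u|² dx = 0.0076294.
⟨p⟩ = 0.0000 and ⟨p²⟩ = 10.240.
(Δp)² = 10.240 − (0.0000)² = 10.240.

10.24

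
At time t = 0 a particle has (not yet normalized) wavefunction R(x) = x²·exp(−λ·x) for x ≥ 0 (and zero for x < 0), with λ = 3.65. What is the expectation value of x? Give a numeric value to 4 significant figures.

0.6849

⟨x⟩ = ∫ x·|R|² dx / ∫|R|² dx (integrals over the domain).
Every integrand reduces to terms xʲ·e^(−2λx) on [0, ∞); use ∫₀^∞ xʲ·e^(−2λx) dx = j!/(2λ)^(j+1).
State is unnormalized: ∫|R|² dx = 0.0011577, and ∫R*·x·R dx = 0.00079295, so ⟨x⟩ = 0.00079295 / 0.0011577.
⟨x⟩ = 0.68493.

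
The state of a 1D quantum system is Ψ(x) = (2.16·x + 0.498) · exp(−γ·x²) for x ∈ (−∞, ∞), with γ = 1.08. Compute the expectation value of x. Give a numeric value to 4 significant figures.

0.3750

⟨x⟩ = ∫ x·|Ψ|² dx / ∫|Ψ|² dx (integrals over the domain).
Expand each integrand as polynomial × e^(−2γx²) and use ∫x^(2j)·e^(−2γx²) dx = (2j−1)!!/(4γ)^j · √(π/(2γ)), odd powers → 0; here √(π/(2γ)) = 1.2060.
State is unnormalized: ∫|Ψ|² dx = 1.6016, and ∫Ψ*·x·Ψ dx = 0.60059, so ⟨x⟩ = 0.60059 / 1.6016.
⟨x⟩ = 0.37500.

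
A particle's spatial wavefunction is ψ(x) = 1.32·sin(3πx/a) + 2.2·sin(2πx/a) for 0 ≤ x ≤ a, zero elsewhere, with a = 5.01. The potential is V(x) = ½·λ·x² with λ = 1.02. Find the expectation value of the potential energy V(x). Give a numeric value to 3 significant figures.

⟨V⟩ = ∫ V(x)·|ψ|² dx / ∫|ψ|² dx.
On 0 ≤ x ≤ a (j ≠ l): ∫sin²(jπx/a) dx = a/2, ∫sin(jπx/a)·sin(lπx/a) dx = 0; diagonal moments ∫x·sin²(jπx/a) dx = a²/4, ∫x²·sin²(jπx/a) dx = a³·(1/6 − 1/(4j²π²)); cross terms ∫x·sin(jπx/a)·sin(lπx/a) dx = 0 for j + l even and −4jla²/(π²(j² − l²)²) for j + l odd, ∫x²·sin(jπx/a)·sin(lπx/a) dx = (−1)^(j+l)·4jla³/(π²(j² − l²)²); higher powers the same way via product-to-sum and parts.
State is unnormalized: ∫|ψ|² dx = 16.489, and ∫ψ*·V(x)·ψ dx = 31.847, so ⟨V⟩ = 31.847 / 16.489.
⟨V⟩ = 1.9314.

1.93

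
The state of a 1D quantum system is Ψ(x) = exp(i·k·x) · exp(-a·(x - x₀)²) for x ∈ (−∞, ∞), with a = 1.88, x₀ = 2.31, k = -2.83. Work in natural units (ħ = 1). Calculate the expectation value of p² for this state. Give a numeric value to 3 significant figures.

p² Ψ = −ħ² d²Ψ/dx²; ⟨p²⟩ = −ħ² ∫ Ψ*·Ψ'' dx / ∫|Ψ|² dx.
Gaussian moments (u = x − x₀): ∫u^(2j)·e^(−2au²) du = (2j−1)!!/(4a)^j · √(π/(2a)), odd powers integrate to 0; here √(π/(2a)) = 0.91407. Derivatives: Ψ′ = (ik − 2au)·Ψ, Ψ″ = ((ik − 2au)² − 2a)·Ψ; the odd-in-u pieces drop out.
State is unnormalized: ∫|Ψ|² dx = 0.91407, and ∫Ψ*·(−ħ² Ψ'') dx = 9.0392, so ⟨p²⟩ = 9.0392 / 0.91407.
⟨p²⟩ = 9.8889.

9.89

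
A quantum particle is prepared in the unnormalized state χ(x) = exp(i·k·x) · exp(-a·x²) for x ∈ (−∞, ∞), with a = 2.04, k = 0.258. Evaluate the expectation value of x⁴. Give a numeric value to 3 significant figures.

0.0451

⟨x⁴⟩ = ∫ x⁴·|χ|² dx / ∫|χ|² dx (integrals over the domain).
Gaussian moments: ∫x^(2j)·e^(−2ax²) dx = (2j−1)!!/(4a)^j · √(π/(2a)), odd powers integrate to 0; here √(π/(2a)) = 0.87750.
State is unnormalized: ∫|χ|² dx = 0.87750, and ∫χ*·x⁴·χ dx = 0.039535, so ⟨x⁴⟩ = 0.039535 / 0.87750.
⟨x⁴⟩ = 0.045055.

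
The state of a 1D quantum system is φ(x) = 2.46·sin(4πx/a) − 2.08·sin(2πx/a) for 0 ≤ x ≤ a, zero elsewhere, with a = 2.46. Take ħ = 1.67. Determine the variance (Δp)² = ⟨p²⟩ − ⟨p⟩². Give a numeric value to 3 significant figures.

Compute ⟨p⟩ and ⟨p²⟩ separately; (Δp)² = ⟨p²⟩ − ⟨p⟩².
d²/dx² sin(jπx/a) = −(jπ/a)²·sin(jπx/a); on 0 ≤ x ≤ a, ∫sin²(jπx/a) dx = a/2 and ∫sin(jπx/a)·sin(lπx/a) dx = 0 for j ≠ l, so only diagonal terms survive in ∫|φ|² and ∫φ·φ″; ∫φ·φ′ dx = [φ²/2] between the walls = 0.
Normalization: ∫|φ|² dx = 12.765.
⟨p⟩ = 0.0000 and ⟨p²⟩ = 50.021.
(Δp)² = 50.021 − (0.0000)² = 50.021.

50.0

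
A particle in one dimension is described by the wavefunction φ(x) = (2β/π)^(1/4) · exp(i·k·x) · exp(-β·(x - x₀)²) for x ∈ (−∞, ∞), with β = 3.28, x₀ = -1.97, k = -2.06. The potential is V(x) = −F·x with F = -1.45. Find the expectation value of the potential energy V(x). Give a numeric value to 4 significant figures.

-2.857

⟨V⟩ = ∫ V(x)·|φ|² dx.
Gaussian moments (u = x − x₀): ∫u^(2j)·e^(−2βu²) du = (2j−1)!!/(4β)^j · √(π/(2β)), odd powers integrate to 0; here √(π/(2β)) = 0.69203.
⟨V⟩ = -2.8565.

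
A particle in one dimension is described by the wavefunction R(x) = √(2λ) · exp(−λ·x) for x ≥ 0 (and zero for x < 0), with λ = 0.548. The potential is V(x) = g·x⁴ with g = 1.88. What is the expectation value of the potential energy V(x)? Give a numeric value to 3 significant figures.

31.3

⟨V⟩ = ∫ V(x)·|R|² dx.
Every integrand reduces to terms xʲ·e^(−2λx) on [0, ∞); use ∫₀^∞ xʲ·e^(−2λx) dx = j!/(2λ)^(j+1).
⟨V⟩ = 31.270.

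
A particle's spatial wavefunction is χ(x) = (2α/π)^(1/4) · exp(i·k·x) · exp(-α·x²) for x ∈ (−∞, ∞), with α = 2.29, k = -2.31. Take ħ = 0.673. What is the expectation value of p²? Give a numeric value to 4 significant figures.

3.454

p² χ = −ħ² d²χ/dx²; ⟨p²⟩ = −ħ² ∫ χ*·χ'' dx.
Gaussian moments: ∫x^(2j)·e^(−2αx²) dx = (2j−1)!!/(4α)^j · √(π/(2α)), odd powers integrate to 0; here √(π/(2α)) = 0.82821. Derivatives: χ′ = (ik − 2αx)·χ, χ″ = ((ik − 2αx)² − 2α)·χ; the odd-in-x pieces drop out.
⟨p²⟩ = 3.4541.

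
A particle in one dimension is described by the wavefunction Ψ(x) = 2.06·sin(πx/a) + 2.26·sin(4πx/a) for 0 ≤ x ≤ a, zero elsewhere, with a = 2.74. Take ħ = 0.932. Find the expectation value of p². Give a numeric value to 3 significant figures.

10.5

p² Ψ = −ħ² d²Ψ/dx²; ⟨p²⟩ = −ħ² ∫ Ψ*·Ψ'' dx / ∫|Ψ|² dx.
d²/dx² sin(jπx/a) = −(jπ/a)²·sin(jπx/a); on 0 ≤ x ≤ a, ∫sin²(jπx/a) dx = a/2 and ∫sin(jπx/a)·sin(lπx/a) dx = 0 for j ≠ l, so only diagonal terms survive in ∫|Ψ|² and ∫Ψ·Ψ″; ∫Ψ·Ψ′ dx = [Ψ²/2] between the walls = 0.
State is unnormalized: ∫|Ψ|² dx = 12.811, and ∫Ψ*·(−ħ² Ψ'') dx = 134.48, so ⟨p²⟩ = 134.48 / 12.811.
⟨p²⟩ = 10.497.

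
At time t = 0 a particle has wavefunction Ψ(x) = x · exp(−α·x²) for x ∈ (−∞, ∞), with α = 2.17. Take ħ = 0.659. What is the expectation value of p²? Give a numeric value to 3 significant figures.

p² Ψ = −ħ² d²Ψ/dx²; ⟨p²⟩ = −ħ² ∫ Ψ*·Ψ'' dx / ∫|Ψ|² dx.
Expand each integrand as polynomial × e^(−2αx²) and use ∫x^(2j)·e^(−2αx²) dx = (2j−1)!!/(4α)^j · √(π/(2α)), odd powers → 0; here √(π/(2α)) = 0.85081. Differentiate with the product rule, d/dx e^(−αx²) = −2αx·e^(−αx²).
State is unnormalized: ∫|Ψ|² dx = 0.098019, and ∫Ψ*·(−ħ² Ψ'') dx = 0.27712, so ⟨p²⟩ = 0.27712 / 0.098019.
⟨p²⟩ = 2.8272.

2.83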